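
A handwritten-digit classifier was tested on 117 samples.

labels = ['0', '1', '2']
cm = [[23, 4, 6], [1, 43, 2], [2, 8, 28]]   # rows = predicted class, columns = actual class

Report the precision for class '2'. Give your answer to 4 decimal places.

0.7368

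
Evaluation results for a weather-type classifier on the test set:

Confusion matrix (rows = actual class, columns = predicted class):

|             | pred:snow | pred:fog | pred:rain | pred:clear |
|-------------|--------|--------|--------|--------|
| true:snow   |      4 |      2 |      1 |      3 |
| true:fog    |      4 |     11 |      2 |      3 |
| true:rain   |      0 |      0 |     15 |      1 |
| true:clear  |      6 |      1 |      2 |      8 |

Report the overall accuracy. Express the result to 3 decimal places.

0.603

Accuracy = trace / total = (4+11+15+8=38) / 63 = 38/63 = 0.603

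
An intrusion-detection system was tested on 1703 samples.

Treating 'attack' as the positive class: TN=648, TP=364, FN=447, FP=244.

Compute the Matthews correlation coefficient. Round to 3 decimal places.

MCC = (TP·TN − FP·FN) / √((TP+FP)(TP+FN)(TN+FP)(TN+FN))
Numerator = 364·648 − 244·447 = 126804
Denominator = √(608·811·892·1095) = √481618773120 = 693987.5886
MCC = 126804 / 693987.5886 = 0.183

0.183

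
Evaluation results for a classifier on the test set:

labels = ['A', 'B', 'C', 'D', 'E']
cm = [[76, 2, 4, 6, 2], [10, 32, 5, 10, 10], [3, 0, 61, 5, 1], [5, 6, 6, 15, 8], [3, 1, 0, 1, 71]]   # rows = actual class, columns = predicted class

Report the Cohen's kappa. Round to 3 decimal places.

0.673

Observed agreement pₒ = trace/N = 255/343 = 0.7434
Expected agreement pₑ = Σ (rowᵢ·colᵢ)/N² = (90·97 + 67·41 + 70·76 + 40·37 + 76·92)/343² = 0.2148
κ = (pₒ − pₑ)/(1 − pₑ) = (0.7434 − 0.2148)/(1 − 0.2148) = 0.673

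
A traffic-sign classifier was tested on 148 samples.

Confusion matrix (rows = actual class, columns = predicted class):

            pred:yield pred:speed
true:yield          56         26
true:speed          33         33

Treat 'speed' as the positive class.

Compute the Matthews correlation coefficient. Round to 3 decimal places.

0.186

MCC = (TP·TN − FP·FN) / √((TP+FP)(TP+FN)(TN+FP)(TN+FN))
Numerator = 33·56 − 26·33 = 990
Denominator = √(59·66·82·89) = √28418412 = 5330.8922
MCC = 990 / 5330.8922 = 0.186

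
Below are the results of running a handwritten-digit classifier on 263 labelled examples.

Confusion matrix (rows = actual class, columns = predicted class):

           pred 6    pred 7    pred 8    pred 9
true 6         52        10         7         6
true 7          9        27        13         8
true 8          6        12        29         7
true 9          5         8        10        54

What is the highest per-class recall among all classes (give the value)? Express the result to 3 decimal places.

0.701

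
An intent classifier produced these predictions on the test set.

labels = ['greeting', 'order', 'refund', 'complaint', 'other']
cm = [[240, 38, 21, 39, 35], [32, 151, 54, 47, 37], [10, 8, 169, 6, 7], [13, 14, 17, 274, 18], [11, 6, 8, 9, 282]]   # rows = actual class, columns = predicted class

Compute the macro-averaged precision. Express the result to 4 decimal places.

0.7166

Per-class precision (TP/(TP+FP)):
  greeting: TP=240, FP=32+10+13+11=66 → 240/306 = 0.78431
  order: TP=151, FP=38+8+14+6=66 → 151/217 = 0.69585
  refund: TP=169, FP=21+54+17+8=100 → 169/269 = 0.62825
  complaint: TP=274, FP=39+47+6+9=101 → 274/375 = 0.73067
  other: TP=282, FP=35+37+7+18=97 → 282/379 = 0.74406
Macro-precision = mean = (0.78431 + 0.69585 + 0.62825 + 0.73067 + 0.74406) / 5 = 0.7166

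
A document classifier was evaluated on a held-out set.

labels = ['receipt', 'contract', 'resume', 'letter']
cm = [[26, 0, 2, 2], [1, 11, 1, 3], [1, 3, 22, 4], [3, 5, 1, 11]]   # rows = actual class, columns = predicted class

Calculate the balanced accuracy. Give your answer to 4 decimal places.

0.7094

Balanced accuracy = mean of per-class recall.
  receipt: recall = 26/30 = 0.86667
  contract: recall = 11/16 = 0.68750
  resume: recall = 22/30 = 0.73333
  letter: recall = 11/20 = 0.55000
Mean = (0.86667 + 0.68750 + 0.73333 + 0.55000) / 4 = 0.7094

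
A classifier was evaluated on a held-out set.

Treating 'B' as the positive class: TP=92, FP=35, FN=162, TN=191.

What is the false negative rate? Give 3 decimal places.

0.638

FNR = FN/(FN+TP) = 162/(162+92) = 0.638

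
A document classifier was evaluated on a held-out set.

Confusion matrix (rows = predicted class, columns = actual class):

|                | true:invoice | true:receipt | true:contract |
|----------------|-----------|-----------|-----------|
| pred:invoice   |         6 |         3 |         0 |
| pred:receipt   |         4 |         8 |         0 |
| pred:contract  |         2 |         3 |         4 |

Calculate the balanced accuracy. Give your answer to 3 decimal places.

0.690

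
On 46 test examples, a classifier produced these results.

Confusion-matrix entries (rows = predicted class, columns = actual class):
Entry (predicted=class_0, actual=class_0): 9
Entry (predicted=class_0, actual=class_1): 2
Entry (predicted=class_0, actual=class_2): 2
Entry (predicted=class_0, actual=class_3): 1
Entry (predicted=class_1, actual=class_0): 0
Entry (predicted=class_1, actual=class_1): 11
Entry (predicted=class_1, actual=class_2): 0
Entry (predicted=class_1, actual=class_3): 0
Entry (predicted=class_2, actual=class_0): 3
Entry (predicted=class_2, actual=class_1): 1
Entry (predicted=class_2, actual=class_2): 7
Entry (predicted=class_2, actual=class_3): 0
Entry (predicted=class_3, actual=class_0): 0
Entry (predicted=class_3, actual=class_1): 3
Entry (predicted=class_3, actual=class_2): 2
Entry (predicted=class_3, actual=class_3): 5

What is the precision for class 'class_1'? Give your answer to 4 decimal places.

1.0000

Take TP from the diagonal, FP from the rest of the 'class_1' prediction marginal, FN from the rest of the 'class_1' actual marginal.
precision = TP/(TP+FP).
class_1: TP=11, FP=0+0+0=0 → 11/11 = 1.00000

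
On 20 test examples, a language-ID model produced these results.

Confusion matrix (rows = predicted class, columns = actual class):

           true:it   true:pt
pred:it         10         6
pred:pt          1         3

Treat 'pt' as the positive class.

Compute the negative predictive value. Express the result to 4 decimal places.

0.6250

NPV = TN/(TN+FN) = 10/(10+6) = 0.6250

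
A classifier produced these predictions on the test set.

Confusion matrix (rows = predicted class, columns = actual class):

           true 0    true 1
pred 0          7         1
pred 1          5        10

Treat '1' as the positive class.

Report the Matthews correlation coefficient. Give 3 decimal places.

0.516

MCC = (TP·TN − FP·FN) / √((TP+FP)(TP+FN)(TN+FP)(TN+FN))
Numerator = 10·7 − 5·1 = 65
Denominator = √(15·11·12·8) = √15840 = 125.8571
MCC = 65 / 125.8571 = 0.516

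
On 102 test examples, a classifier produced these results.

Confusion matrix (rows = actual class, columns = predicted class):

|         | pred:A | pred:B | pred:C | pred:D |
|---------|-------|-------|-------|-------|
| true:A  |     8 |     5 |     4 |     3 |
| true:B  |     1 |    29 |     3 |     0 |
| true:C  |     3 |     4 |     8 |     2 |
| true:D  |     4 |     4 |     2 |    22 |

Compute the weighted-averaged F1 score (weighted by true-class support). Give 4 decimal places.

0.6497

Per-class F1 score (2·TP/(2·TP+FP+FN)):
  A: TP=8, FP=1+3+4=8, FN=5+4+3=12 → 16/36 = 0.44444
  B: TP=29, FP=5+4+4=13, FN=1+3+0=4 → 58/75 = 0.77333
  C: TP=8, FP=4+3+2=9, FN=3+4+2=9 → 16/34 = 0.47059
  D: TP=22, FP=3+0+2=5, FN=4+4+2=10 → 44/59 = 0.74576
Weighted-F1 score = Σ (supportᵢ/N)·F1 scoreᵢ with N=102: (20/102)·0.44444 + (33/102)·0.77333 + (17/102)·0.47059 + (32/102)·0.74576 = 0.6497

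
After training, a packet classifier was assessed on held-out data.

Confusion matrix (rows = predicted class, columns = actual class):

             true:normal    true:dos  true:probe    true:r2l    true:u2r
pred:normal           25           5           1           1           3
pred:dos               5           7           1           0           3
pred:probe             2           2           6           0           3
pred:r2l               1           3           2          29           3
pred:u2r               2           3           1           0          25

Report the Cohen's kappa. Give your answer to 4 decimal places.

Observed agreement pₒ = trace/N = 92/133 = 0.69173
Expected agreement pₑ = Σ (rowᵢ·colᵢ)/N² = (35·35 + 20·16 + 11·13 + 30·38 + 37·31)/133² = 0.22472
κ = (pₒ − pₑ)/(1 − pₑ) = (0.69173 − 0.22472)/(1 − 0.22472) = 0.6024

0.6024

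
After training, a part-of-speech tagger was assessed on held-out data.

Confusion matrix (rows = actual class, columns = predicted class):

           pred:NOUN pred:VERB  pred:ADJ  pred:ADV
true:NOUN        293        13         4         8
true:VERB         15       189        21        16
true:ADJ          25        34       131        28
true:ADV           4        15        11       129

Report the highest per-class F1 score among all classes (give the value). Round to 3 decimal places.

Per-class F1 score (2·TP/(2·TP+FP+FN)):
  NOUN: TP=293, FP=15+25+4=44, FN=13+4+8=25 → 586/655 = 0.8947
  VERB: TP=189, FP=13+34+15=62, FN=15+21+16=52 → 378/492 = 0.7683
  ADJ: TP=131, FP=4+21+11=36, FN=25+34+28=87 → 262/385 = 0.6805
  ADV: TP=129, FP=8+16+28=52, FN=4+15+11=30 → 258/340 = 0.7588
Highest is class 'NOUN' with F1 score = 0.895.

0.895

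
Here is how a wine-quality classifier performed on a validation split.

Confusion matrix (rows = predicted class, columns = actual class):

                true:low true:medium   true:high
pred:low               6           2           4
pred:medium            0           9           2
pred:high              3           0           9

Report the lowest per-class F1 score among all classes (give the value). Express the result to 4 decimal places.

Per-class F1 score (2·TP/(2·TP+FP+FN)):
  low: TP=6, FP=2+4=6, FN=0+3=3 → 12/21 = 0.57143
  medium: TP=9, FP=0+2=2, FN=2+0=2 → 18/22 = 0.81818
  high: TP=9, FP=3+0=3, FN=4+2=6 → 18/27 = 0.66667
Lowest is class 'low' with F1 score = 0.5714.

0.5714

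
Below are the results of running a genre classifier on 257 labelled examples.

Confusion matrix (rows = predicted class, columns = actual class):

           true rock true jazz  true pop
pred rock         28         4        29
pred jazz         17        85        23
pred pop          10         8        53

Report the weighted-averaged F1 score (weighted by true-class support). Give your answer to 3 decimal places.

0.638

Per-class F1 score (2·TP/(2·TP+FP+FN)):
  rock: TP=28, FP=4+29=33, FN=17+10=27 → 56/116 = 0.4828
  jazz: TP=85, FP=17+23=40, FN=4+8=12 → 170/222 = 0.7658
  pop: TP=53, FP=10+8=18, FN=29+23=52 → 106/176 = 0.6023
Weighted-F1 score = Σ (supportᵢ/N)·F1 scoreᵢ with N=257: (55/257)·0.4828 + (97/257)·0.7658 + (105/257)·0.6023 = 0.638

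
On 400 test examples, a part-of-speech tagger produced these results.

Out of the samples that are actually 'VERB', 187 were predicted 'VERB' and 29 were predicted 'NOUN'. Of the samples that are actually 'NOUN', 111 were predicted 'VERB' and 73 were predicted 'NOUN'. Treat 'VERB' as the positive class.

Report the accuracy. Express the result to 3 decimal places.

0.650

Accuracy = (TP+TN)/N = (187+73)/400 = 0.650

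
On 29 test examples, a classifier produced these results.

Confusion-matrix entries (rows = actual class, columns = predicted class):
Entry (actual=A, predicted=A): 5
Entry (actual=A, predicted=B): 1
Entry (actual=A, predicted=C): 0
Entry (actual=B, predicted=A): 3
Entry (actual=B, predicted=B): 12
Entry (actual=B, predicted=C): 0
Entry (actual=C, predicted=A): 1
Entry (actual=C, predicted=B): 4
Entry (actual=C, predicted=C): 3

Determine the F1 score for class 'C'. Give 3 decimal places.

Treat 'C' as positive and all other classes as negative.
F1 score = 2·TP/(2·TP+FP+FN).
C: TP=3, FP=0+0=0, FN=1+4=5 → 6/11 = 0.5455

0.545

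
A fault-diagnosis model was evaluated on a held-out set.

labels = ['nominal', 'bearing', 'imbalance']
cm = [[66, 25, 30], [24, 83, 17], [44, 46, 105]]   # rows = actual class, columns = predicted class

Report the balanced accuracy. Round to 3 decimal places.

0.584

Balanced accuracy = mean of per-class recall.
  nominal: recall = 66/121 = 0.5455
  bearing: recall = 83/124 = 0.6694
  imbalance: recall = 105/195 = 0.5385
Mean = (0.5455 + 0.6694 + 0.5385) / 3 = 0.584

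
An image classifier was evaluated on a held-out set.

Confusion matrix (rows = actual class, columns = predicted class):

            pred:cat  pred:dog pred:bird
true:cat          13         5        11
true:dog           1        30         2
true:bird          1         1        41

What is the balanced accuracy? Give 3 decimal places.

0.770

Balanced accuracy = mean of per-class recall.
  cat: recall = 13/29 = 0.4483
  dog: recall = 30/33 = 0.9091
  bird: recall = 41/43 = 0.9535
Mean = (0.4483 + 0.9091 + 0.9535) / 3 = 0.770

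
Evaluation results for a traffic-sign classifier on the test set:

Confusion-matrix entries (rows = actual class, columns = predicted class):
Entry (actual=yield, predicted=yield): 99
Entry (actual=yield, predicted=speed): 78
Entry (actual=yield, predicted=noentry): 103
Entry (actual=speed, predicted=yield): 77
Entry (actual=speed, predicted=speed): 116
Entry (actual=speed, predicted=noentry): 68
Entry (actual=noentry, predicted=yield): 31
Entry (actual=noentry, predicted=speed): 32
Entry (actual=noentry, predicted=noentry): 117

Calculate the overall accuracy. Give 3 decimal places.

Accuracy = trace / total = (99+116+117=332) / 721 = 332/721 = 0.460

0.460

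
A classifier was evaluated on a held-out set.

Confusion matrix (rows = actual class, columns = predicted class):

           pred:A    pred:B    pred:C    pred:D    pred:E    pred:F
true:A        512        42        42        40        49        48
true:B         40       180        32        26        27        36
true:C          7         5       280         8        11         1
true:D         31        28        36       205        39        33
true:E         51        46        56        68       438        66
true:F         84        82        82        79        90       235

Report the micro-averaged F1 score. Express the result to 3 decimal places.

0.590

Micro-averaging pools counts across classes: ΣTP=1850, ΣFP=1285, ΣFN=1285.
Micro-F1 score = 2·TP/(2·TP+FP+FN) on pooled counts = 0.590 (equals overall accuracy in single-label multiclass).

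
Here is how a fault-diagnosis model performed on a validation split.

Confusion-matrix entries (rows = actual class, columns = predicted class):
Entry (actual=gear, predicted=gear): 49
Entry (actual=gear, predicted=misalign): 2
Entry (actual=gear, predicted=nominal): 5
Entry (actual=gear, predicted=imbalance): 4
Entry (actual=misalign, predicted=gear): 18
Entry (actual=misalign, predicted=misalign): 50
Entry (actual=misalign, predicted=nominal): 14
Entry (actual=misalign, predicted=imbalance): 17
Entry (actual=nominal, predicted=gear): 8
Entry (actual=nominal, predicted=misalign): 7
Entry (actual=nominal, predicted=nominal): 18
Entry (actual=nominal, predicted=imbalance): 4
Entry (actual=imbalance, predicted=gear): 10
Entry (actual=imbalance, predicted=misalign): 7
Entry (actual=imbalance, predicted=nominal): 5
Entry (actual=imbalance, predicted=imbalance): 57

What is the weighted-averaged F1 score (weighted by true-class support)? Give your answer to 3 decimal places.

Per-class F1 score (2·TP/(2·TP+FP+FN)):
  gear: TP=49, FP=18+8+10=36, FN=2+5+4=11 → 98/145 = 0.6759
  misalign: TP=50, FP=2+7+7=16, FN=18+14+17=49 → 100/165 = 0.6061
  nominal: TP=18, FP=5+14+5=24, FN=8+7+4=19 → 36/79 = 0.4557
  imbalance: TP=57, FP=4+17+4=25, FN=10+7+5=22 → 114/161 = 0.7081
Weighted-F1 score = Σ (supportᵢ/N)·F1 scoreᵢ with N=275: (60/275)·0.6759 + (99/275)·0.6061 + (37/275)·0.4557 + (79/275)·0.7081 = 0.630

0.630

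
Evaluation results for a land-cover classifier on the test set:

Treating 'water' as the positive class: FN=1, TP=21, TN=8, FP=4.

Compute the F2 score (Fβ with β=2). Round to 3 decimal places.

0.929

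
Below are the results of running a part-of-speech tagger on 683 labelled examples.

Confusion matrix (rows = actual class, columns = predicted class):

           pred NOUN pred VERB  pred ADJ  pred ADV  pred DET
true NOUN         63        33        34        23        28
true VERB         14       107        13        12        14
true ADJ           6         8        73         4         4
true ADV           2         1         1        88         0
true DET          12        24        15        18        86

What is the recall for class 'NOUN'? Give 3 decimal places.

recall = TP/(TP+FN).
NOUN: TP=63, FN=33+34+23+28=118 → 63/181 = 0.3481

0.348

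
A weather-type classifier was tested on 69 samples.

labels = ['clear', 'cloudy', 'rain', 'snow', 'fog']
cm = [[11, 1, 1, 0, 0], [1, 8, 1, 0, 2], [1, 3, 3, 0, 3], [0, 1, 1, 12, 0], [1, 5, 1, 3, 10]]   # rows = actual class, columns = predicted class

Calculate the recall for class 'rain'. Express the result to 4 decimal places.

0.3000

recall = TP/(TP+FN).
rain: TP=3, FN=1+3+0+3=7 → 3/10 = 0.30000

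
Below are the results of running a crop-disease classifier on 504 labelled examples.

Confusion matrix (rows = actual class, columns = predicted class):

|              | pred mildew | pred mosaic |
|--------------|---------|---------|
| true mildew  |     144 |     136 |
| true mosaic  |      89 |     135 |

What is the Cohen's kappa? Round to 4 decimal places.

Observed agreement pₒ = trace/N = 279/504 = 0.55357
Expected agreement pₑ = Σ (rowᵢ·colᵢ)/N² = (280·233 + 224·271)/504² = 0.49581
κ = (pₒ − pₑ)/(1 − pₑ) = (0.55357 − 0.49581)/(1 − 0.49581) = 0.1146

0.1146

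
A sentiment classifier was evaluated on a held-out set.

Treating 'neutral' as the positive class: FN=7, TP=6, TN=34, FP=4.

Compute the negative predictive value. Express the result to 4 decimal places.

NPV = TN/(TN+FN) = 34/(34+7) = 0.8293

0.8293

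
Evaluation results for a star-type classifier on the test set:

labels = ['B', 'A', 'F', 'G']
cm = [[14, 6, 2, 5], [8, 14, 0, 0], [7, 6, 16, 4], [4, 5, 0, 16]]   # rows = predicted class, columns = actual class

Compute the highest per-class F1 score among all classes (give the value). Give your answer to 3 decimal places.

Per-class F1 score (2·TP/(2·TP+FP+FN)):
  B: TP=14, FP=6+2+5=13, FN=8+7+4=19 → 28/60 = 0.4667
  A: TP=14, FP=8+0+0=8, FN=6+6+5=17 → 28/53 = 0.5283
  F: TP=16, FP=7+6+4=17, FN=2+0+0=2 → 32/51 = 0.6275
  G: TP=16, FP=4+5+0=9, FN=5+0+4=9 → 32/50 = 0.6400
Highest is class 'G' with F1 score = 0.640.

0.640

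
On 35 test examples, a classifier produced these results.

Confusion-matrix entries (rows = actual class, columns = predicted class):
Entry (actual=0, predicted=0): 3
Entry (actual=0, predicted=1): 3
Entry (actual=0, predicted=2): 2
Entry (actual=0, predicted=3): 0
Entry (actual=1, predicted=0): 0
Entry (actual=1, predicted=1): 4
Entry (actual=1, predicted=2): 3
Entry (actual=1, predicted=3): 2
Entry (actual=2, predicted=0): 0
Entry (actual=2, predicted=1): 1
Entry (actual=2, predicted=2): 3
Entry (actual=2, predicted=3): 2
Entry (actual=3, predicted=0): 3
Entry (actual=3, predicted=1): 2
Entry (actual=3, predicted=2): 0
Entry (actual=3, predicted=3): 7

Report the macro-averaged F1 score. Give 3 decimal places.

Per-class F1 score (2·TP/(2·TP+FP+FN)):
  0: TP=3, FP=0+0+3=3, FN=3+2+0=5 → 6/14 = 0.4286
  1: TP=4, FP=3+1+2=6, FN=0+3+2=5 → 8/19 = 0.4211
  2: TP=3, FP=2+3+0=5, FN=0+1+2=3 → 6/14 = 0.4286
  3: TP=7, FP=0+2+2=4, FN=3+2+0=5 → 14/23 = 0.6087
Macro-F1 score = mean = (0.4286 + 0.4211 + 0.4286 + 0.6087) / 4 = 0.472

0.472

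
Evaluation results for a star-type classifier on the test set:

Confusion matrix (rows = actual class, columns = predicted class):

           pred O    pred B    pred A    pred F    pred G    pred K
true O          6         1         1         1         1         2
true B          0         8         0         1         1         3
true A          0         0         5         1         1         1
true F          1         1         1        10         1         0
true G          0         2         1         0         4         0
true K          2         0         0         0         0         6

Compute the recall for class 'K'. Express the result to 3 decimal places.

0.750

Take TP from the diagonal, FP from the rest of the 'K' prediction marginal, FN from the rest of the 'K' actual marginal.
recall = TP/(TP+FN).
K: TP=6, FN=2+0+0+0+0=2 → 6/8 = 0.7500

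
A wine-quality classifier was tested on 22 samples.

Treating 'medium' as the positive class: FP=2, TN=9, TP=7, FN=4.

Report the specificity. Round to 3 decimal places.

0.818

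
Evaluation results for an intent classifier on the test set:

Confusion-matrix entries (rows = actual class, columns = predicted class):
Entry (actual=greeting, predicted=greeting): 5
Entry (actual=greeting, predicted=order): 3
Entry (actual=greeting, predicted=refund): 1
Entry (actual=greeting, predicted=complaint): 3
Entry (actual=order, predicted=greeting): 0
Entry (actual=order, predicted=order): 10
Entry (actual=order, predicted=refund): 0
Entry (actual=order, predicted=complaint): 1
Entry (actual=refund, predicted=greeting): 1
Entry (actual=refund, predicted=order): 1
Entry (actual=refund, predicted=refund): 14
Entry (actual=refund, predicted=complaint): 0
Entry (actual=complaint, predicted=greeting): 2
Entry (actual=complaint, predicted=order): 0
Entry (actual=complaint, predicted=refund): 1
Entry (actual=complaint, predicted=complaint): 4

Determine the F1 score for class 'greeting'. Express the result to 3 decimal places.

Treat 'greeting' as positive and all other classes as negative.
F1 score = 2·TP/(2·TP+FP+FN).
greeting: TP=5, FP=0+1+2=3, FN=3+1+3=7 → 10/20 = 0.5000

0.500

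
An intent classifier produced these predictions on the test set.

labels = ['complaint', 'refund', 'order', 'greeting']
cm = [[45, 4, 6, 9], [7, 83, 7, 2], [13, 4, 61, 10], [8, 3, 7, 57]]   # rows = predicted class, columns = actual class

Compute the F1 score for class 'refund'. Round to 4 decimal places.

0.8601

F1 score = 2·TP/(2·TP+FP+FN).
refund: TP=83, FP=7+7+2=16, FN=4+4+3=11 → 166/193 = 0.86010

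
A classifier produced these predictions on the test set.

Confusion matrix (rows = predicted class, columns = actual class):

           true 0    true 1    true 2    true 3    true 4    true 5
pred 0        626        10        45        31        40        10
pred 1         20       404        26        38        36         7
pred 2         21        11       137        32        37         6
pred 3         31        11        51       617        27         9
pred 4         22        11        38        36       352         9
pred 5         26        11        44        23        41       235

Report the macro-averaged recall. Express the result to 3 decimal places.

Per-class recall (TP/(TP+FN)):
  0: TP=626, FN=20+21+31+22+26=120 → 626/746 = 0.8391
  1: TP=404, FN=10+11+11+11+11=54 → 404/458 = 0.8821
  2: TP=137, FN=45+26+51+38+44=204 → 137/341 = 0.4018
  3: TP=617, FN=31+38+32+36+23=160 → 617/777 = 0.7941
  4: TP=352, FN=40+36+37+27+41=181 → 352/533 = 0.6604
  5: TP=235, FN=10+7+6+9+9=41 → 235/276 = 0.8514
Macro-recall = mean = (0.8391 + 0.8821 + 0.4018 + 0.7941 + 0.6604 + 0.8514) / 6 = 0.738

0.738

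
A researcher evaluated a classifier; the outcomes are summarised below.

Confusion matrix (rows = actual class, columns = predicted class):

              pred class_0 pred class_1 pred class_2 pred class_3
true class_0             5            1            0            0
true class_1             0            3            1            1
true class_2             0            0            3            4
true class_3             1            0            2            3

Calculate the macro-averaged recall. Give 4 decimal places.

Per-class recall (TP/(TP+FN)):
  class_0: TP=5, FN=1+0+0=1 → 5/6 = 0.83333
  class_1: TP=3, FN=0+1+1=2 → 3/5 = 0.60000
  class_2: TP=3, FN=0+0+4=4 → 3/7 = 0.42857
  class_3: TP=3, FN=1+0+2=3 → 3/6 = 0.50000
Macro-recall = mean = (0.83333 + 0.60000 + 0.42857 + 0.50000) / 4 = 0.5905

0.5905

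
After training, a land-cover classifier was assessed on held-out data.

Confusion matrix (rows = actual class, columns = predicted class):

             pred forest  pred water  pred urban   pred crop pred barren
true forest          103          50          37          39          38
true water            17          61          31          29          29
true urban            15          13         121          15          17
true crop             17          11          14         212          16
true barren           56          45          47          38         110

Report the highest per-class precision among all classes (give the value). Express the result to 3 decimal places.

0.637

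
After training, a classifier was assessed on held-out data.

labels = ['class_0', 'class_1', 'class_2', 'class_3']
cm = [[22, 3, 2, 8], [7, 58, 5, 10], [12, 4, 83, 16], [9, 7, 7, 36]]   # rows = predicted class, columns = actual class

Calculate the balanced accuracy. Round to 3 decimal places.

0.654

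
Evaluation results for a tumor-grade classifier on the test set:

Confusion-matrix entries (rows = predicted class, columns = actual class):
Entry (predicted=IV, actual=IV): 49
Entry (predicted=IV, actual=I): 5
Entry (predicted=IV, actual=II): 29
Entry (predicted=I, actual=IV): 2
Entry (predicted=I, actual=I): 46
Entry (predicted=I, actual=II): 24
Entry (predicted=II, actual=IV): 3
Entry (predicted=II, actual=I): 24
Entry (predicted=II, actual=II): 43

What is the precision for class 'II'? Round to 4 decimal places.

0.6143

precision = TP/(TP+FP).
II: TP=43, FP=3+24=27 → 43/70 = 0.61429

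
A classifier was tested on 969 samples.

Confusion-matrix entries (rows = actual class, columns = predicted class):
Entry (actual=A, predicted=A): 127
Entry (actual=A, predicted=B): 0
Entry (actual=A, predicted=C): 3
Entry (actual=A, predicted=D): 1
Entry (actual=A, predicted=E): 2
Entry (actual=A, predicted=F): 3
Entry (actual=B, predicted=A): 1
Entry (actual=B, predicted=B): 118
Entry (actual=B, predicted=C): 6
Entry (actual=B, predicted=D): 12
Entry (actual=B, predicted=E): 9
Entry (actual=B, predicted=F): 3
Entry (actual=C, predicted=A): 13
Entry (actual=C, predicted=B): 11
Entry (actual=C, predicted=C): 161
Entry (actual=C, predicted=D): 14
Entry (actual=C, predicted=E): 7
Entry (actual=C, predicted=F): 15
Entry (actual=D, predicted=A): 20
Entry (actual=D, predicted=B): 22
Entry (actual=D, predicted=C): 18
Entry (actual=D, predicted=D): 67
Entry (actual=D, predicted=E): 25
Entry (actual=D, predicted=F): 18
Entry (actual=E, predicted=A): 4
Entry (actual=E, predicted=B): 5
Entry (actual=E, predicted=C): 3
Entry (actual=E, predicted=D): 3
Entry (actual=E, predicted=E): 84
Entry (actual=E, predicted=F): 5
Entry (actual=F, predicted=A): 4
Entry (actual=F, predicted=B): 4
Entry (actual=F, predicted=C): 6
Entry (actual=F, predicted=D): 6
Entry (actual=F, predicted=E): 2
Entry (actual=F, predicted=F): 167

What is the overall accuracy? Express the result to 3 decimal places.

0.747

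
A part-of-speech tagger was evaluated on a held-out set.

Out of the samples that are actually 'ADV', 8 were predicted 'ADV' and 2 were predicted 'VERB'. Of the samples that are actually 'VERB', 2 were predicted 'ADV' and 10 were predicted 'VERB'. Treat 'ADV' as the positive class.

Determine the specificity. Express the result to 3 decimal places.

0.833

Specificity = TN/(TN+FP) = 10/(10+2) = 0.833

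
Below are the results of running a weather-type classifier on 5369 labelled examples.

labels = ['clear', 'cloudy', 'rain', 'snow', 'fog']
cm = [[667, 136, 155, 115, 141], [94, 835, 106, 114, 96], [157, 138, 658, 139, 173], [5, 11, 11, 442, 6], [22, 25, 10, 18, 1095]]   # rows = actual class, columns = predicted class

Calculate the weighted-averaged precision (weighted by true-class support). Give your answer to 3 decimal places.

0.699

Per-class precision (TP/(TP+FP)):
  clear: TP=667, FP=94+157+5+22=278 → 667/945 = 0.7058
  cloudy: TP=835, FP=136+138+11+25=310 → 835/1145 = 0.7293
  rain: TP=658, FP=155+106+11+10=282 → 658/940 = 0.7000
  snow: TP=442, FP=115+114+139+18=386 → 442/828 = 0.5338
  fog: TP=1095, FP=141+96+173+6=416 → 1095/1511 = 0.7247
Weighted-precision = Σ (supportᵢ/N)·precisionᵢ with N=5369: (1214/5369)·0.7058 + (1245/5369)·0.7293 + (1265/5369)·0.7000 + (475/5369)·0.5338 + (1170/5369)·0.7247 = 0.699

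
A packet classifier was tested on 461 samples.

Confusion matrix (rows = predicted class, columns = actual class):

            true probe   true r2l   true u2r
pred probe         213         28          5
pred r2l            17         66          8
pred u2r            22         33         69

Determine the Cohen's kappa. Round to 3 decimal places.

Observed agreement pₒ = trace/N = 348/461 = 0.7549
Expected agreement pₑ = Σ (rowᵢ·colᵢ)/N² = (252·246 + 127·91 + 82·124)/461² = 0.3939
κ = (pₒ − pₑ)/(1 − pₑ) = (0.7549 − 0.3939)/(1 − 0.3939) = 0.596

0.596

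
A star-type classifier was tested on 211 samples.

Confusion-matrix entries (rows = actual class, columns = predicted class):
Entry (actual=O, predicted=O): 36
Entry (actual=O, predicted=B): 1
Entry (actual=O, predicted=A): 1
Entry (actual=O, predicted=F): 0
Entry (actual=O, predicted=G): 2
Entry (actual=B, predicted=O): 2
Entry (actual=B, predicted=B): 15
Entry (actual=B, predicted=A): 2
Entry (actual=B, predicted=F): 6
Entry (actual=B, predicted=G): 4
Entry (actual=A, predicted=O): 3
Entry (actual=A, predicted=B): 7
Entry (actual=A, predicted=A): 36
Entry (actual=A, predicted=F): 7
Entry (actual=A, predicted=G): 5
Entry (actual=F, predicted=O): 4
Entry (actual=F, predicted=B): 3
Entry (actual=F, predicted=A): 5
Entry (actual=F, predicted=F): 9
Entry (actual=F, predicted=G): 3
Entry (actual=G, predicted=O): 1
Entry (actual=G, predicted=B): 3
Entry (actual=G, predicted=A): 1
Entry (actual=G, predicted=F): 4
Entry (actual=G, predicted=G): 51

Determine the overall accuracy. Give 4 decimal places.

Accuracy = trace / total = (36+15+36+9+51=147) / 211 = 147/211 = 0.6967

0.6967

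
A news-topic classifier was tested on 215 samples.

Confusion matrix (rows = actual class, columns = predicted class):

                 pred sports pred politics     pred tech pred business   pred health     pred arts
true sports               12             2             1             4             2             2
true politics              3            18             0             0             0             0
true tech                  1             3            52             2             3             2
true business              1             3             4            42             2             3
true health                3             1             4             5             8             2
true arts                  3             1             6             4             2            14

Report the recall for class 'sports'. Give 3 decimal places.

recall = TP/(TP+FN).
sports: TP=12, FN=2+1+4+2+2=11 → 12/23 = 0.5217

0.522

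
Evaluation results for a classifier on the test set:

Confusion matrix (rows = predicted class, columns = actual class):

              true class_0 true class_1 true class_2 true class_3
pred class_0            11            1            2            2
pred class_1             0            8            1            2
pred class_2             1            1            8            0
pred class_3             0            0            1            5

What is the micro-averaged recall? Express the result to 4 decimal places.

Micro-averaging pools counts across classes: ΣTP=32, ΣFP=11, ΣFN=11.
Micro-recall = TP/(TP+FN) on pooled counts = 0.7442 (equals overall accuracy in single-label multiclass).

0.7442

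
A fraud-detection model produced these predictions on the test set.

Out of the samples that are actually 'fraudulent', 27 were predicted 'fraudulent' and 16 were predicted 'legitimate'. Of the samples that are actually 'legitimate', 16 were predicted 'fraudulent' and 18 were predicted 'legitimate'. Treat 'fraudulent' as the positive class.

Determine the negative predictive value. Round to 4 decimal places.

0.5294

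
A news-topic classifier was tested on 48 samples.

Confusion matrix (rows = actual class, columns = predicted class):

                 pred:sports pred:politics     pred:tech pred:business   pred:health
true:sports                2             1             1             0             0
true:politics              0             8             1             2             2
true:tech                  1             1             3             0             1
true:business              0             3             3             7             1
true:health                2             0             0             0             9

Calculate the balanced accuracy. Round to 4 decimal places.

Balanced accuracy = mean of per-class recall.
  sports: recall = 2/4 = 0.50000
  politics: recall = 8/13 = 0.61538
  tech: recall = 3/6 = 0.50000
  business: recall = 7/14 = 0.50000
  health: recall = 9/11 = 0.81818
Mean = (0.50000 + 0.61538 + 0.50000 + 0.50000 + 0.81818) / 5 = 0.5867

0.5867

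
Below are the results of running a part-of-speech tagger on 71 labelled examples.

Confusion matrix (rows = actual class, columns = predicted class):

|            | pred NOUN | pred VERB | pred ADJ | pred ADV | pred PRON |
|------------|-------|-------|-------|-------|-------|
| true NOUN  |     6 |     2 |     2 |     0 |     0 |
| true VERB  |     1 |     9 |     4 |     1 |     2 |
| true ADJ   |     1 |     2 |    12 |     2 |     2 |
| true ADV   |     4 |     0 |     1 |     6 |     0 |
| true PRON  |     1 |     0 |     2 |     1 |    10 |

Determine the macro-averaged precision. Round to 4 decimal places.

Per-class precision (TP/(TP+FP)):
  NOUN: TP=6, FP=1+1+4+1=7 → 6/13 = 0.46154
  VERB: TP=9, FP=2+2+0+0=4 → 9/13 = 0.69231
  ADJ: TP=12, FP=2+4+1+2=9 → 12/21 = 0.57143
  ADV: TP=6, FP=0+1+2+1=4 → 6/10 = 0.60000
  PRON: TP=10, FP=0+2+2+0=4 → 10/14 = 0.71429
Macro-precision = mean = (0.46154 + 0.69231 + 0.57143 + 0.60000 + 0.71429) / 5 = 0.6079

0.6079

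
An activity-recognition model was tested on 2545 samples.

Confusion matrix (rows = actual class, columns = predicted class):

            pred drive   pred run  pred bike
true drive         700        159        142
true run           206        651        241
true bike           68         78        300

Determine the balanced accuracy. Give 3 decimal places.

0.655

Balanced accuracy = mean of per-class recall.
  drive: recall = 700/1001 = 0.6993
  run: recall = 651/1098 = 0.5929
  bike: recall = 300/446 = 0.6726
Mean = (0.6993 + 0.5929 + 0.6726) / 3 = 0.655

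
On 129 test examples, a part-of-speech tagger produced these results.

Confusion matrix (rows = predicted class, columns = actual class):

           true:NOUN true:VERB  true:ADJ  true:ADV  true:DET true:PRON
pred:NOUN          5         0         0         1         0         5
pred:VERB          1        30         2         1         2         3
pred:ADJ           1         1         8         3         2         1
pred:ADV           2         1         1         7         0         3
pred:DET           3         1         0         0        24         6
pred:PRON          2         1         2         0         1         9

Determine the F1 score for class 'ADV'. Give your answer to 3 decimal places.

Take TP from the diagonal, FP from the rest of the 'ADV' prediction marginal, FN from the rest of the 'ADV' actual marginal.
F1 score = 2·TP/(2·TP+FP+FN).
ADV: TP=7, FP=2+1+1+0+3=7, FN=1+1+3+0+0=5 → 14/26 = 0.5385

0.538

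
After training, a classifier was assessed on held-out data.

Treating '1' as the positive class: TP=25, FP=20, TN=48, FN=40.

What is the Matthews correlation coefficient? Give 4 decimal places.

0.0956

MCC = (TP·TN − FP·FN) / √((TP+FP)(TP+FN)(TN+FP)(TN+FN))
Numerator = 25·48 − 20·40 = 400
Denominator = √(45·65·68·88) = √17503200 = 4183.6826
MCC = 400 / 4183.6826 = 0.0956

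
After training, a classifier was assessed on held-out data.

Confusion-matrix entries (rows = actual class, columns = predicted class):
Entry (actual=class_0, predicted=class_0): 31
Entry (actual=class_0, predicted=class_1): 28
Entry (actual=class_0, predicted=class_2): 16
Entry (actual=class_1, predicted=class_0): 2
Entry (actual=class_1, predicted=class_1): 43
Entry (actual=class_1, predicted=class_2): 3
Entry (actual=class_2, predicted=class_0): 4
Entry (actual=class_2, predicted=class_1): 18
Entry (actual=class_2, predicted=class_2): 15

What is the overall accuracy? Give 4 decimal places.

0.5563

Accuracy = trace / total = (31+43+15=89) / 160 = 89/160 = 0.5563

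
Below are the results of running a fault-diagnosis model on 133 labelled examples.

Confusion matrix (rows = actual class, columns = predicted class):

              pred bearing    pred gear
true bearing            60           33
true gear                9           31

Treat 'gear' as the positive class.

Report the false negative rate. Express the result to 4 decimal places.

0.2250

FNR = FN/(FN+TP) = 9/(9+31) = 0.2250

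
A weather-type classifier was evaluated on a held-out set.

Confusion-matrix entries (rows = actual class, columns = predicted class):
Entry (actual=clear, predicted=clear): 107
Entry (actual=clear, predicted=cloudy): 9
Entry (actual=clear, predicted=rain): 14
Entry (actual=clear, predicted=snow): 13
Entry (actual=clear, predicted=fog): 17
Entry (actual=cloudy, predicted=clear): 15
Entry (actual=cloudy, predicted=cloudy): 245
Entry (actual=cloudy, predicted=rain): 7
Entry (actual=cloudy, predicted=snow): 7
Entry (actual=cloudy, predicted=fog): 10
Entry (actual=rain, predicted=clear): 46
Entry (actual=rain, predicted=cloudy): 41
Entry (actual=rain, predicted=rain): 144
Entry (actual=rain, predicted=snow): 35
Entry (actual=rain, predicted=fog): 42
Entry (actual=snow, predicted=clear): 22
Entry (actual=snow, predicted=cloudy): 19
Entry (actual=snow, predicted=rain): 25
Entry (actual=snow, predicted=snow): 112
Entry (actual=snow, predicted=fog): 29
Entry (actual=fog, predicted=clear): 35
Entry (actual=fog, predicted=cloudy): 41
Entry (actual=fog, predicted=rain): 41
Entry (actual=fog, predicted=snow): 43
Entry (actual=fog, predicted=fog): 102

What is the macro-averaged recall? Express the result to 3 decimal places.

Per-class recall (TP/(TP+FN)):
  clear: TP=107, FN=9+14+13+17=53 → 107/160 = 0.6688
  cloudy: TP=245, FN=15+7+7+10=39 → 245/284 = 0.8627
  rain: TP=144, FN=46+41+35+42=164 → 144/308 = 0.4675
  snow: TP=112, FN=22+19+25+29=95 → 112/207 = 0.5411
  fog: TP=102, FN=35+41+41+43=160 → 102/262 = 0.3893
Macro-recall = mean = (0.6688 + 0.8627 + 0.4675 + 0.5411 + 0.3893) / 5 = 0.586

0.586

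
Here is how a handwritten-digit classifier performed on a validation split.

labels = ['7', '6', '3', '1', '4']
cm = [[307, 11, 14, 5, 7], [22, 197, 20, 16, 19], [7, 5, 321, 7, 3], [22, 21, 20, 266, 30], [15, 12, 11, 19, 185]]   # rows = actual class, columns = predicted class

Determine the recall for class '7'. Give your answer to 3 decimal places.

0.892

recall = TP/(TP+FN).
7: TP=307, FN=11+14+5+7=37 → 307/344 = 0.8924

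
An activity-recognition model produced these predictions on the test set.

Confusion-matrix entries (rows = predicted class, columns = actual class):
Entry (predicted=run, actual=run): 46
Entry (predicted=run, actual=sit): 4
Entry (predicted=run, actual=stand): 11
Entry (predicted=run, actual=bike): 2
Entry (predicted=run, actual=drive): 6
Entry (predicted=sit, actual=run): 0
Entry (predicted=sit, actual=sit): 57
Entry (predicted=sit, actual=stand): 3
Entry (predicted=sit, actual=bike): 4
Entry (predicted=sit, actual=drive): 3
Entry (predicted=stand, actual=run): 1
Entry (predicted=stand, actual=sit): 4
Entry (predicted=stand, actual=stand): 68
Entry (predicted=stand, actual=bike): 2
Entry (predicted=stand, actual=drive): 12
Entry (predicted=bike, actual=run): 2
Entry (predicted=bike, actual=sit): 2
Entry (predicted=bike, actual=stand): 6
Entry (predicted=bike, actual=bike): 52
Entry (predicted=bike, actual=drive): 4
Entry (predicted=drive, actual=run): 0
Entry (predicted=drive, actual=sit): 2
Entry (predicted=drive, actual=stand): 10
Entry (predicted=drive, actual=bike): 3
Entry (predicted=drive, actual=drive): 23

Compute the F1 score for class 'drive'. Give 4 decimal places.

0.5349

F1 score = 2·TP/(2·TP+FP+FN).
drive: TP=23, FP=0+2+10+3=15, FN=6+3+12+4=25 → 46/86 = 0.53488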